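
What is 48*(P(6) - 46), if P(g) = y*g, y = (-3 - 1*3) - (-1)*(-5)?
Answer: -5376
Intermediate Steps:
y = -11 (y = (-3 - 3) - 1*5 = -6 - 5 = -11)
P(g) = -11*g
48*(P(6) - 46) = 48*(-11*6 - 46) = 48*(-66 - 46) = 48*(-112) = -5376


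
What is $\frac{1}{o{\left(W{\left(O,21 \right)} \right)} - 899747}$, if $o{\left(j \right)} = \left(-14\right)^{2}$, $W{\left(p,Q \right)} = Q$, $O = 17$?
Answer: $- \frac{1}{899551} \approx -1.1117 \cdot 10^{-6}$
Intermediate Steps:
$o{\left(j \right)} = 196$
$\frac{1}{o{\left(W{\left(O,21 \right)} \right)} - 899747} = \frac{1}{196 - 899747} = \frac{1}{-899551} = - \frac{1}{899551}$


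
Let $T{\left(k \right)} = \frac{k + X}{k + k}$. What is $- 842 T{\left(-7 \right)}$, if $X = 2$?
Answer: $- \frac{2105}{7} \approx -300.71$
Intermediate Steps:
$T{\left(k \right)} = \frac{2 + k}{2 k}$ ($T{\left(k \right)} = \frac{k + 2}{k + k} = \frac{2 + k}{2 k}$)
$- 842 T{\left(-7 \right)} = - 842 \frac{2 - 7}{2 \left(-7\right)} = - 842 \cdot \frac{1}{2} \left(- \frac{1}{7}\right) \left(-5\right) = \left(-842\right) \frac{5}{14} = - \frac{2105}{7}$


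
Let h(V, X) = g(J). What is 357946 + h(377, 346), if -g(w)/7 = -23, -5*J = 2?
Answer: 358107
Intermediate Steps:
J = -⅖ (J = -⅕*2 = -⅖ ≈ -0.40000)
g(w) = 161 (g(w) = -7*(-23) = 161)
h(V, X) = 161
357946 + h(377, 346) = 357946 + 161 = 358107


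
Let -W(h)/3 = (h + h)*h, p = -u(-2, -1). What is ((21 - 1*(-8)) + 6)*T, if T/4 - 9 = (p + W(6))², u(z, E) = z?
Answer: 6412700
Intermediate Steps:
p = 2 (p = -1*(-2) = 2)
W(h) = -6*h² (W(h) = -3*(h + h)*h = -3*2*h*h = -6*h²)
T = 183220 (T = 36 + 4*(2 - 6*6²)² = 36 + 4*(2 - 6*36)² = 36 + 4*(2 - 216)² = 36 + 4*(-214)² = 36 + 4*45796 = 36 + 183184 = 183220)
((21 - 1*(-8)) + 6)*T = ((21 - 1*(-8)) + 6)*183220 = ((21 + 8) + 6)*183220 = (29 + 6)*183220 = 35*183220 = 6412700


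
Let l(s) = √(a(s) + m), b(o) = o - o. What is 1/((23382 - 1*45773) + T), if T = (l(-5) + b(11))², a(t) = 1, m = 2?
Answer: -1/22388 ≈ -4.4667e-5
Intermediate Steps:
b(o) = 0
l(s) = √3 (l(s) = √(1 + 2) = √3)
T = 3 (T = (√3 + 0)² = (√3)² = 3)
1/((23382 - 1*45773) + T) = 1/((23382 - 1*45773) + 3) = 1/((23382 - 45773) + 3) = 1/(-22391 + 3) = 1/(-22388) = -1/22388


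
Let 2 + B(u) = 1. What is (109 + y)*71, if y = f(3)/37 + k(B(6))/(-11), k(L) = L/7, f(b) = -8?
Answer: 22007302/2849 ≈ 7724.6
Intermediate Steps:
B(u) = -1 (B(u) = -2 + 1 = -1)
k(L) = L/7 (k(L) = L*(1/7) = L/7)
y = -579/2849 (y = -8/37 + ((1/7)*(-1))/(-11) = -8*1/37 - 1/7*(-1/11) = -8/37 + 1/77 = -579/2849 ≈ -0.20323)
(109 + y)*71 = (109 - 579/2849)*71 = (309962/2849)*71 = 22007302/2849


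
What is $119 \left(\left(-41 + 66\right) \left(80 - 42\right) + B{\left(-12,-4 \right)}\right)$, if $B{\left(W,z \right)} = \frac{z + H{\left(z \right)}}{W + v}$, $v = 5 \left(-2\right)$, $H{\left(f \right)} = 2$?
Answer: $\frac{1243669}{11} \approx 1.1306 \cdot 10^{5}$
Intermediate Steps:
$v = -10$
$B{\left(W,z \right)} = \frac{2 + z}{-10 + W}$ ($B{\left(W,z \right)} = \frac{z + 2}{W - 10} = \frac{2 + z}{-10 + W}$)
$119 \left(\left(-41 + 66\right) \left(80 - 42\right) + B{\left(-12,-4 \right)}\right) = 119 \left(\left(-41 + 66\right) \left(80 - 42\right) + \frac{2 - 4}{-10 - 12}\right) = 119 \left(25 \cdot 38 + \frac{1}{-22} \left(-2\right)\right) = 119 \left(950 - - \frac{1}{11}\right) = 119 \left(950 + \frac{1}{11}\right) = 119 \cdot \frac{10451}{11} = \frac{1243669}{11}$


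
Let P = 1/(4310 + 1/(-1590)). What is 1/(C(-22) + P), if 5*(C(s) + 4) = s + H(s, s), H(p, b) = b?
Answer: -34264495/438577586 ≈ -0.078126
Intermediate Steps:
C(s) = -4 + 2*s/5 (C(s) = -4 + (s + s)/5 = -4 + (2*s)/5 = -4 + 2*s/5)
P = 1590/6852899 (P = 1/(4310 - 1/1590) = 1/(6852899/1590) = 1590/6852899 ≈ 0.00023202)
1/(C(-22) + P) = 1/((-4 + (⅖)*(-22)) + 1590/6852899) = 1/((-4 - 44/5) + 1590/6852899) = 1/(-64/5 + 1590/6852899) = 1/(-438577586/34264495) = -34264495/438577586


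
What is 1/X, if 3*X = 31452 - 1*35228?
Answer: -3/3776 ≈ -0.00079449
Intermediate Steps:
X = -3776/3 (X = (31452 - 1*35228)/3 = (31452 - 35228)/3 = (⅓)*(-3776) = -3776/3 ≈ -1258.7)
1/X = 1/(-3776/3) = -3/3776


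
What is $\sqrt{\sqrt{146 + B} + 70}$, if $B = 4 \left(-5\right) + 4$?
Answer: $\sqrt{70 + \sqrt{130}} \approx 9.0223$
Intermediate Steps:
$B = -16$ ($B = -20 + 4 = -16$)
$\sqrt{\sqrt{146 + B} + 70} = \sqrt{\sqrt{146 - 16} + 70} = \sqrt{\sqrt{130} + 70} = \sqrt{70 + \sqrt{130}}$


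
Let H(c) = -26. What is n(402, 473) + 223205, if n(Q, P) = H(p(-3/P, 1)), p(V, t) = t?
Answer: 223179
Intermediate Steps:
n(Q, P) = -26
n(402, 473) + 223205 = -26 + 223205 = 223179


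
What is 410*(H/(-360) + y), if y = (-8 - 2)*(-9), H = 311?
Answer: 1315649/36 ≈ 36546.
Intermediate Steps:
y = 90 (y = -10*(-9) = 90)
410*(H/(-360) + y) = 410*(311/(-360) + 90) = 410*(311*(-1/360) + 90) = 410*(-311/360 + 90) = 410*(32089/360) = 1315649/36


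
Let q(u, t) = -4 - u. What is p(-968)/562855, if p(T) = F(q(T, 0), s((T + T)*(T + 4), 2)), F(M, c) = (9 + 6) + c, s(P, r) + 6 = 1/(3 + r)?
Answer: 46/2814275 ≈ 1.6345e-5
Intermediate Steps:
s(P, r) = -6 + 1/(3 + r)
F(M, c) = 15 + c
p(T) = 46/5 (p(T) = 15 + (-17 - 6*2)/(3 + 2) = 15 + (-17 - 12)/5 = 15 + (⅕)*(-29) = 15 - 29/5 = 46/5)
p(-968)/562855 = (46/5)/562855 = (46/5)*(1/562855) = 46/2814275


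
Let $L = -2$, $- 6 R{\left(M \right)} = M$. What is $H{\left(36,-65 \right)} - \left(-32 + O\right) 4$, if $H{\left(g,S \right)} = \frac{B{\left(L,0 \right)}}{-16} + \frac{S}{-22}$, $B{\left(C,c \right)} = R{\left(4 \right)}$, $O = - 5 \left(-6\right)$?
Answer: $\frac{2903}{264} \approx 10.996$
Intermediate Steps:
$R{\left(M \right)} = - \frac{M}{6}$
$O = 30$ ($O = \left(-1\right) \left(-30\right) = 30$)
$B{\left(C,c \right)} = - \frac{2}{3}$ ($B{\left(C,c \right)} = \left(- \frac{1}{6}\right) 4 = - \frac{2}{3}$)
$H{\left(g,S \right)} = \frac{1}{24} - \frac{S}{22}$ ($H{\left(g,S \right)} = - \frac{2}{3 \left(-16\right)} + \frac{S}{-22} = \left(- \frac{2}{3}\right) \left(- \frac{1}{16}\right) + S \left(- \frac{1}{22}\right) = \frac{1}{24} - \frac{S}{22}$)
$H{\left(36,-65 \right)} - \left(-32 + O\right) 4 = \left(\frac{1}{24} - - \frac{65}{22}\right) - \left(-32 + 30\right) 4 = \left(\frac{1}{24} + \frac{65}{22}\right) - \left(-2\right) 4 = \frac{791}{264} - -8 = \frac{791}{264} + 8 = \frac{2903}{264}$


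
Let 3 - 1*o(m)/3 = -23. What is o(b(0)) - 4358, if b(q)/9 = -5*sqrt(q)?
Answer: -4280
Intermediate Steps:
b(q) = -45*sqrt(q) (b(q) = 9*(-5*sqrt(q)) = -45*sqrt(q))
o(m) = 78 (o(m) = 9 - 3*(-23) = 9 + 69 = 78)
o(b(0)) - 4358 = 78 - 4358 = -4280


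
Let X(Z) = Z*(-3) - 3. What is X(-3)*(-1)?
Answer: -6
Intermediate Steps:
X(Z) = -3 - 3*Z (X(Z) = -3*Z - 3 = -3 - 3*Z)
X(-3)*(-1) = (-3 - 3*(-3))*(-1) = (-3 + 9)*(-1) = 6*(-1) = -6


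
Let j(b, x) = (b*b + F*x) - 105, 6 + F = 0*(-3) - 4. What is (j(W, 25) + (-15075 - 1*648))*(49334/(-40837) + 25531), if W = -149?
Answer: 6383595571899/40837 ≈ 1.5632e+8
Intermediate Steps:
F = -10 (F = -6 + (0*(-3) - 4) = -6 + (0 - 4) = -6 - 4 = -10)
j(b, x) = -105 + b² - 10*x (j(b, x) = (b*b - 10*x) - 105 = (b² - 10*x) - 105 = -105 + b² - 10*x)
(j(W, 25) + (-15075 - 1*648))*(49334/(-40837) + 25531) = ((-105 + (-149)² - 10*25) + (-15075 - 1*648))*(49334/(-40837) + 25531) = ((-105 + 22201 - 250) + (-15075 - 648))*(49334*(-1/40837) + 25531) = (21846 - 15723)*(-49334/40837 + 25531) = 6123*(1042560113/40837) = 6383595571899/40837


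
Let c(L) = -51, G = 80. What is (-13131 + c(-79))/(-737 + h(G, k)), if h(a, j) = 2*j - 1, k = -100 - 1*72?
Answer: 6591/541 ≈ 12.183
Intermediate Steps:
k = -172 (k = -100 - 72 = -172)
h(a, j) = -1 + 2*j
(-13131 + c(-79))/(-737 + h(G, k)) = (-13131 - 51)/(-737 + (-1 + 2*(-172))) = -13182/(-737 + (-1 - 344)) = -13182/(-737 - 345) = -13182/(-1082) = -13182*(-1/1082) = 6591/541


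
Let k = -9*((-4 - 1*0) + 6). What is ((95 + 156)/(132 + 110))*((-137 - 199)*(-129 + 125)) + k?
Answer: 166494/121 ≈ 1376.0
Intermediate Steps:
k = -18 (k = -9*((-4 + 0) + 6) = -9*(-4 + 6) = -9*2 = -18)
((95 + 156)/(132 + 110))*((-137 - 199)*(-129 + 125)) + k = ((95 + 156)/(132 + 110))*((-137 - 199)*(-129 + 125)) - 18 = (251/242)*(-336*(-4)) - 18 = (251*(1/242))*1344 - 18 = (251/242)*1344 - 18 = 168672/121 - 18 = 166494/121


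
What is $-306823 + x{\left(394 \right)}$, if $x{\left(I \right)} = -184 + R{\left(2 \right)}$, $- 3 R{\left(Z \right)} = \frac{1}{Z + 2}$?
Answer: $- \frac{3684085}{12} \approx -3.0701 \cdot 10^{5}$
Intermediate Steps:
$R{\left(Z \right)} = - \frac{1}{3 \left(2 + Z\right)}$ ($R{\left(Z \right)} = - \frac{1}{3 \left(Z + 2\right)} = - \frac{1}{3 \left(2 + Z\right)}$)
$x{\left(I \right)} = - \frac{2209}{12}$ ($x{\left(I \right)} = -184 - \frac{1}{6 + 3 \cdot 2} = -184 - \frac{1}{6 + 6} = -184 - \frac{1}{12} = - \frac{2209}{12}$)
$-306823 + x{\left(394 \right)} = -306823 - \frac{2209}{12} = - \frac{3684085}{12}$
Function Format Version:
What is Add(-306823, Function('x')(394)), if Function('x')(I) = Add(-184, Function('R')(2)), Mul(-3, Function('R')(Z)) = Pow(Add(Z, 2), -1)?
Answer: Rational(-3684085, 12) ≈ -3.0701e+5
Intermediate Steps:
Function('R')(Z) = Mul(Rational(-1, 3), Pow(Add(2, Z), -1)) (Function('R')(Z) = Mul(Rational(-1, 3), Pow(Add(Z, 2), -1)) = Mul(Rational(-1, 3), Pow(Add(2, Z), -1)))
Function('x')(I) = Rational(-2209, 12) (Function('x')(I) = Add(-184, Mul(-1, Pow(Add(6, Mul(3, 2)), -1))) = Add(-184, Mul(-1, Pow(Add(6, 6), -1))) = Add(-184, Mul(-1, Pow(12, -1))) = Add(-184, Mul(-1, Rational(1, 12))) = Add(-184, Rational(-1, 12)) = Rational(-2209, 12))
Add(-306823, Function('x')(394)) = Add(-306823, Rational(-2209, 12)) = Rational(-3684085, 12)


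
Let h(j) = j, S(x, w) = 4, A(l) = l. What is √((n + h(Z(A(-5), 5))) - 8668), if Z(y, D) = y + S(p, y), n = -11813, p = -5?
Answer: 7*I*√418 ≈ 143.12*I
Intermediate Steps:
Z(y, D) = 4 + y (Z(y, D) = y + 4 = 4 + y)
√((n + h(Z(A(-5), 5))) - 8668) = √((-11813 + (4 - 5)) - 8668) = √((-11813 - 1) - 8668) = √(-11814 - 8668) = √(-20482) = 7*I*√418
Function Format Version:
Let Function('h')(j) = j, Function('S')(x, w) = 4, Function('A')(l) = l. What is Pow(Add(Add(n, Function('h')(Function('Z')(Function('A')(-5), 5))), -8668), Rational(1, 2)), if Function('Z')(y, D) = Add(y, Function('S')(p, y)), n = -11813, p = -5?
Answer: Mul(7, I, Pow(418, Rational(1, 2))) ≈ Mul(143.12, I)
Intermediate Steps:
Function('Z')(y, D) = Add(4, y) (Function('Z')(y, D) = Add(y, 4) = Add(4, y))
Pow(Add(Add(n, Function('h')(Function('Z')(Function('A')(-5), 5))), -8668), Rational(1, 2)) = Pow(Add(Add(-11813, Add(4, -5)), -8668), Rational(1, 2)) = Pow(Add(Add(-11813, -1), -8668), Rational(1, 2)) = Pow(Add(-11814, -8668), Rational(1, 2)) = Pow(-20482, Rational(1, 2)) = Mul(7, I, Pow(418, Rational(1, 2)))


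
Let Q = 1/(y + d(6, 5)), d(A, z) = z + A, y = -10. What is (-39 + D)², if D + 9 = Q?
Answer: 2209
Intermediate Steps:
d(A, z) = A + z
Q = 1 (Q = 1/(-10 + (6 + 5)) = 1/(-10 + 11) = 1/1 = 1)
D = -8 (D = -9 + 1 = -8)
(-39 + D)² = (-39 - 8)² = (-47)² = 2209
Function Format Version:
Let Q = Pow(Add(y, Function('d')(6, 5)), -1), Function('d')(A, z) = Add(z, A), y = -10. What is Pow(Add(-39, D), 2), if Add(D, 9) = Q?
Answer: 2209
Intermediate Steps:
Function('d')(A, z) = Add(A, z)
Q = 1 (Q = Pow(Add(-10, Add(6, 5)), -1) = Pow(Add(-10, 11), -1) = Pow(1, -1) = 1)
D = -8 (D = Add(-9, 1) = -8)
Pow(Add(-39, D), 2) = Pow(Add(-39, -8), 2) = Pow(-47, 2) = 2209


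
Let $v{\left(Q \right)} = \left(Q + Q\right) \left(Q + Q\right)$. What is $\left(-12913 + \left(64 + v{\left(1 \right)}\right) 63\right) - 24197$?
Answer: $-32826$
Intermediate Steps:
$v{\left(Q \right)} = 4 Q^{2}$ ($v{\left(Q \right)} = 2 Q 2 Q = 4 Q^{2}$)
$\left(-12913 + \left(64 + v{\left(1 \right)}\right) 63\right) - 24197 = \left(-12913 + \left(64 + 4 \cdot 1^{2}\right) 63\right) - 24197 = \left(-12913 + \left(64 + 4 \cdot 1\right) 63\right) - 24197 = \left(-12913 + \left(64 + 4\right) 63\right) - 24197 = \left(-12913 + 68 \cdot 63\right) - 24197 = \left(-12913 + 4284\right) - 24197 = -8629 - 24197 = -32826$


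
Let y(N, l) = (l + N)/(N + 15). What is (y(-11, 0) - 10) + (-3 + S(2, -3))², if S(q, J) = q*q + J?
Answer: -35/4 ≈ -8.7500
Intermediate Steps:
y(N, l) = (N + l)/(15 + N)
S(q, J) = J + q² (S(q, J) = q² + J = J + q²)
(y(-11, 0) - 10) + (-3 + S(2, -3))² = ((-11 + 0)/(15 - 11) - 10) + (-3 + (-3 + 2²))² = (-11/4 - 10) + (-3 + (-3 + 4))² = ((¼)*(-11) - 10) + (-3 + 1)² = (-11/4 - 10) + (-2)² = -51/4 + 4 = -35/4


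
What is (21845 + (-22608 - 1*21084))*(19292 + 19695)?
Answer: -851748989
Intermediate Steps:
(21845 + (-22608 - 1*21084))*(19292 + 19695) = (21845 + (-22608 - 21084))*38987 = (21845 - 43692)*38987 = -21847*38987 = -851748989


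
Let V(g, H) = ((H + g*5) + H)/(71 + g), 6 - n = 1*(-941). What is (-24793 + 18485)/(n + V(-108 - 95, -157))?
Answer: -277552/42111 ≈ -6.5910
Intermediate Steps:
n = 947 (n = 6 - (-941) = 6 - 1*(-941) = 6 + 941 = 947)
V(g, H) = (2*H + 5*g)/(71 + g) (V(g, H) = ((H + 5*g) + H)/(71 + g) = (2*H + 5*g)/(71 + g))
(-24793 + 18485)/(n + V(-108 - 95, -157)) = (-24793 + 18485)/(947 + (2*(-157) + 5*(-108 - 95))/(71 + (-108 - 95))) = -6308/(947 + (-314 + 5*(-203))/(71 - 203)) = -6308/(947 + (-314 - 1015)/(-132)) = -6308/(947 - 1/132*(-1329)) = -6308/(947 + 443/44) = -6308/42111/44 = -6308*44/42111 = -277552/42111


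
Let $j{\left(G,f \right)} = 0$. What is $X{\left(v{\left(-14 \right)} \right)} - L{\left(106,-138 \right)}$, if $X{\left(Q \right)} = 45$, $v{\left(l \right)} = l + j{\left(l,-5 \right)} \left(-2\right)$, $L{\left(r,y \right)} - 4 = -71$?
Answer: $112$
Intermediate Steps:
$L{\left(r,y \right)} = -67$ ($L{\left(r,y \right)} = 4 - 71 = -67$)
$v{\left(l \right)} = l$ ($v{\left(l \right)} = l + 0 \left(-2\right) = l + 0 = l$)
$X{\left(v{\left(-14 \right)} \right)} - L{\left(106,-138 \right)} = 45 - -67 = 45 + 67 = 112$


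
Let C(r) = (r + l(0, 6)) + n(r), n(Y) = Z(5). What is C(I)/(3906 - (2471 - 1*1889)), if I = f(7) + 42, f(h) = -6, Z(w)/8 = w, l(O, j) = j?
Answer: 41/1662 ≈ 0.024669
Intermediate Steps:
Z(w) = 8*w
n(Y) = 40 (n(Y) = 8*5 = 40)
I = 36 (I = -6 + 42 = 36)
C(r) = 46 + r (C(r) = (r + 6) + 40 = (6 + r) + 40 = 46 + r)
C(I)/(3906 - (2471 - 1*1889)) = (46 + 36)/(3906 - (2471 - 1*1889)) = 82/(3906 - (2471 - 1889)) = 82/(3906 - 1*582) = 82/(3906 - 582) = 82/3324 = 82*(1/3324) = 41/1662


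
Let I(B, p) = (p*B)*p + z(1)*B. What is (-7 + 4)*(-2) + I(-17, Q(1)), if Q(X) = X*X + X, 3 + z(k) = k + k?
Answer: -45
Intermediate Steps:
z(k) = -3 + 2*k (z(k) = -3 + (k + k) = -3 + 2*k)
Q(X) = X + X² (Q(X) = X² + X = X + X²)
I(B, p) = -B + B*p² (I(B, p) = (p*B)*p + (-3 + 2*1)*B = (B*p)*p + (-3 + 2)*B = B*p² - B = -B + B*p²)
(-7 + 4)*(-2) + I(-17, Q(1)) = (-7 + 4)*(-2) - 17*(-1 + (1*(1 + 1))²) = -3*(-2) - 17*(-1 + (1*2)²) = 6 - 17*(-1 + 2²) = 6 - 17*(-1 + 4) = 6 - 17*3 = 6 - 51 = -45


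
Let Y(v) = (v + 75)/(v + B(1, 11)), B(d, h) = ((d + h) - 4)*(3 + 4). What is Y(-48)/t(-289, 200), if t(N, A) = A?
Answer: 27/1600 ≈ 0.016875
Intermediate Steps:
B(d, h) = -28 + 7*d + 7*h (B(d, h) = (-4 + d + h)*7 = -28 + 7*d + 7*h)
Y(v) = (75 + v)/(56 + v) (Y(v) = (v + 75)/(v + (-28 + 7*1 + 7*11)) = (75 + v)/(v + (-28 + 7 + 77)) = (75 + v)/(v + 56) = (75 + v)/(56 + v))
Y(-48)/t(-289, 200) = ((75 - 48)/(56 - 48))/200 = (27/8)*(1/200) = 27/1600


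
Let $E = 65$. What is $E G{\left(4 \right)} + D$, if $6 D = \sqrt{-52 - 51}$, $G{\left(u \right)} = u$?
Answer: $260 + \frac{i \sqrt{103}}{6} \approx 260.0 + 1.6915 i$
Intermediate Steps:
$D = \frac{i \sqrt{103}}{6}$ ($D = \frac{\sqrt{-52 - 51}}{6} = \frac{\sqrt{-103}}{6} = \frac{i \sqrt{103}}{6} \approx 1.6915 i$)
$E G{\left(4 \right)} + D = 65 \cdot 4 + \frac{i \sqrt{103}}{6} = 260 + \frac{i \sqrt{103}}{6}$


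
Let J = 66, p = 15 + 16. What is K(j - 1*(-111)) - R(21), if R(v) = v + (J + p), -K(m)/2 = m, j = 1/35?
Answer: -11902/35 ≈ -340.06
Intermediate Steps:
p = 31
j = 1/35 ≈ 0.028571
K(m) = -2*m
R(v) = 97 + v (R(v) = v + (66 + 31) = v + 97 = 97 + v)
K(j - 1*(-111)) - R(21) = -2*(1/35 - 1*(-111)) - (97 + 21) = -2*(1/35 + 111) - 1*118 = -2*3886/35 - 118 = -7772/35 - 118 = -11902/35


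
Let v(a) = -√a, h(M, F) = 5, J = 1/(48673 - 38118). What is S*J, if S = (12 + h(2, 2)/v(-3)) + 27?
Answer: 39/10555 + I*√3/6333 ≈ 0.0036949 + 0.0002735*I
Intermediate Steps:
J = 1/10555 ≈ 9.4742e-5
S = 39 + 5*I*√3/3 (S = (12 + 5/((-√(-3)))) + 27 = (12 + 5/((-I*√3))) + 27 = (12 + 5*(I*√3/3)) + 27 = (12 + 5*I*√3/3) + 27 = 39 + 5*I*√3/3 ≈ 39.0 + 2.8868*I)
S*J = (39 + 5*I*√3/3)*(1/10555) = 39/10555 + I*√3/6333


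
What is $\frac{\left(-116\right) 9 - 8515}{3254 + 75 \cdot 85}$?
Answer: $- \frac{9559}{9629} \approx -0.99273$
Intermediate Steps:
$\frac{\left(-116\right) 9 - 8515}{3254 + 75 \cdot 85} = \frac{-1044 - 8515}{3254 + 6375} = - \frac{9559}{9629}$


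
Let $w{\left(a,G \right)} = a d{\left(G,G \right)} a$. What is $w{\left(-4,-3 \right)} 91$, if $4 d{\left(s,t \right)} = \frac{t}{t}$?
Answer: $364$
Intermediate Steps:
$d{\left(s,t \right)} = \frac{1}{4}$ ($d{\left(s,t \right)} = \frac{t \frac{1}{t}}{4} = \frac{1}{4} \cdot 1 = \frac{1}{4}$)
$w{\left(a,G \right)} = \frac{a^{2}}{4}$ ($w{\left(a,G \right)} = a \frac{1}{4} a = \frac{a}{4} a = \frac{a^{2}}{4}$)
$w{\left(-4,-3 \right)} 91 = \frac{\left(-4\right)^{2}}{4} \cdot 91 = \frac{1}{4} \cdot 16 \cdot 91 = 4 \cdot 91 = 364$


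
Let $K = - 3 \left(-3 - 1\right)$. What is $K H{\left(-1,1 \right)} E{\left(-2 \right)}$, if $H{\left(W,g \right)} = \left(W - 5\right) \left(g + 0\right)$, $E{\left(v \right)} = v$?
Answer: $144$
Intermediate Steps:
$H{\left(W,g \right)} = g \left(-5 + W\right)$ ($H{\left(W,g \right)} = \left(-5 + W\right) g = g \left(-5 + W\right)$)
$K = 12$ ($K = \left(-3\right) \left(-4\right) = 12$)
$K H{\left(-1,1 \right)} E{\left(-2 \right)} = 12 \cdot 1 \left(-5 - 1\right) \left(-2\right) = 12 \cdot 1 \left(-6\right) \left(-2\right) = 12 \left(-6\right) \left(-2\right) = \left(-72\right) \left(-2\right) = 144$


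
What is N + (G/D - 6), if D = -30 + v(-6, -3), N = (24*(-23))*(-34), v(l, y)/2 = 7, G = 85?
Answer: 300107/16 ≈ 18757.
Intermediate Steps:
v(l, y) = 14 (v(l, y) = 2*7 = 14)
N = 18768 (N = -552*(-34) = 18768)
D = -16 (D = -30 + 14 = -16)
N + (G/D - 6) = 18768 + (85/(-16) - 6) = 18768 + (-1/16*85 - 6) = 18768 + (-85/16 - 6) = 18768 - 181/16 = 300107/16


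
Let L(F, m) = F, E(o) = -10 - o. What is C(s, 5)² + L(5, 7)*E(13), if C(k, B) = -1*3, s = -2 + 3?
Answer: -106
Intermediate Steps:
s = 1
C(k, B) = -3
C(s, 5)² + L(5, 7)*E(13) = (-3)² + 5*(-10 - 1*13) = 9 + 5*(-10 - 13) = 9 + 5*(-23) = 9 - 115 = -106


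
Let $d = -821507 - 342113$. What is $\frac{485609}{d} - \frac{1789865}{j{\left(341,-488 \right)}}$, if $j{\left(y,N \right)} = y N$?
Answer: $\frac{45498033837}{4400810840} \approx 10.339$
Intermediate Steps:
$j{\left(y,N \right)} = N y$
$d = -1163620$
$\frac{485609}{d} - \frac{1789865}{j{\left(341,-488 \right)}} = \frac{485609}{-1163620} - \frac{1789865}{\left(-488\right) 341} = 485609 \left(- \frac{1}{1163620}\right) - \frac{1789865}{-166408} = - \frac{485609}{1163620} - - \frac{162715}{15128} = - \frac{485609}{1163620} + \frac{162715}{15128} = \frac{45498033837}{4400810840}$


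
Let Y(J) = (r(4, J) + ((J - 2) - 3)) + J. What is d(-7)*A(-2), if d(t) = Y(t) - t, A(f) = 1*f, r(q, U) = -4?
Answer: 32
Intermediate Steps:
A(f) = f
Y(J) = -9 + 2*J (Y(J) = (-4 + ((J - 2) - 3)) + J = (-4 + ((-2 + J) - 3)) + J = (-4 + (-5 + J)) + J = (-9 + J) + J = -9 + 2*J)
d(t) = -9 + t (d(t) = (-9 + 2*t) - t = -9 + t)
d(-7)*A(-2) = (-9 - 7)*(-2) = -16*(-2) = 32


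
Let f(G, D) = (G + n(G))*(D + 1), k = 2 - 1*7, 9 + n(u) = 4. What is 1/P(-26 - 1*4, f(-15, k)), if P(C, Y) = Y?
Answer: 1/80 ≈ 0.012500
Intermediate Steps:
n(u) = -5 (n(u) = -9 + 4 = -5)
k = -5 (k = 2 - 7 = -5)
f(G, D) = (1 + D)*(-5 + G) (f(G, D) = (G - 5)*(D + 1) = (-5 + G)*(1 + D) = (1 + D)*(-5 + G))
1/P(-26 - 1*4, f(-15, k)) = 1/(-5 - 15 - 5*(-5) - 5*(-15)) = 1/(-5 - 15 + 25 + 75) = 1/80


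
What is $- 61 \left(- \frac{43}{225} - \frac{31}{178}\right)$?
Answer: $\frac{892369}{40050} \approx 22.281$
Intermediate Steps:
$- 61 \left(- \frac{43}{225} - \frac{31}{178}\right) = \left(-61\right) \left(- \frac{14629}{40050}\right) = \frac{892369}{40050}$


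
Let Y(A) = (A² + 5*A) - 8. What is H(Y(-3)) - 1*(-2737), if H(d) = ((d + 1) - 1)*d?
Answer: 2933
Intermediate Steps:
Y(A) = -8 + A² + 5*A
H(d) = d² (H(d) = ((1 + d) - 1)*d = d*d = d²)
H(Y(-3)) - 1*(-2737) = (-8 + (-3)² + 5*(-3))² - 1*(-2737) = (-8 + 9 - 15)² + 2737 = (-14)² + 2737 = 196 + 2737 = 2933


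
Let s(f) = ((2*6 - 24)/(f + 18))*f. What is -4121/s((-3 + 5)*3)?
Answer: 4121/3 ≈ 1373.7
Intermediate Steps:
s(f) = -12*f/(18 + f) (s(f) = ((12 - 24)/(18 + f))*f = (-12/(18 + f))*f = -12*f/(18 + f))
-4121/s((-3 + 5)*3) = -4121*(-(18 + (-3 + 5)*3)/(36*(-3 + 5))) = -4121/((-12*2*3/(18 + 2*3))) = -4121/((-12*6/(18 + 6))) = -4121/((-12*6/24)) = -4121/((-12*6*1/24)) = -4121/(-3) = -4121*(-⅓) = 4121/3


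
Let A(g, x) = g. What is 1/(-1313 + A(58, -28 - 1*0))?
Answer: -1/1255 ≈ -0.00079681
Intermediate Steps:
1/(-1313 + A(58, -28 - 1*0)) = 1/(-1313 + 58) = 1/(-1255) = -1/1255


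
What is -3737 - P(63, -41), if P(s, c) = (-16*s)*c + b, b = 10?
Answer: -45075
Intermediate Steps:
P(s, c) = 10 - 16*c*s (P(s, c) = (-16*s)*c + 10 = -16*c*s + 10 = 10 - 16*c*s)
-3737 - P(63, -41) = -3737 - (10 - 16*(-41)*63) = -3737 - (10 + 41328) = -3737 - 1*41338 = -3737 - 41338 = -45075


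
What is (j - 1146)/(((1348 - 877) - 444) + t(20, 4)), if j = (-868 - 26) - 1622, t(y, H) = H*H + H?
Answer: -3662/47 ≈ -77.915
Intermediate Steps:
t(y, H) = H + H**2 (t(y, H) = H**2 + H = H + H**2)
j = -2516 (j = -894 - 1622 = -2516)
(j - 1146)/(((1348 - 877) - 444) + t(20, 4)) = (-2516 - 1146)/(((1348 - 877) - 444) + 4*(1 + 4)) = -3662/((471 - 444) + 4*5) = -3662/(27 + 20) = -3662/47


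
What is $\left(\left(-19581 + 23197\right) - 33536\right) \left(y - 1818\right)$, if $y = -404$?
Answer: $66482240$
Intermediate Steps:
$\left(\left(-19581 + 23197\right) - 33536\right) \left(y - 1818\right) = \left(\left(-19581 + 23197\right) - 33536\right) \left(-404 - 1818\right) = \left(3616 - 33536\right) \left(-2222\right) = \left(-29920\right) \left(-2222\right) = 66482240$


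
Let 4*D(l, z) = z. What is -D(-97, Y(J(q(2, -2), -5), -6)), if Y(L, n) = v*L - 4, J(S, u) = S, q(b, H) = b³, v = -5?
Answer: 11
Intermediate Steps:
Y(L, n) = -4 - 5*L (Y(L, n) = -5*L - 4 = -4 - 5*L)
D(l, z) = z/4
-D(-97, Y(J(q(2, -2), -5), -6)) = -(-4 - 5*2³)/4 = -(-4 - 5*8)/4 = -(-4 - 40)/4 = -(-44)/4 = -1*(-11) = 11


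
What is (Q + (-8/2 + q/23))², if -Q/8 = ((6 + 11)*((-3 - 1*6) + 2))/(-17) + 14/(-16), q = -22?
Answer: 1540081/529 ≈ 2911.3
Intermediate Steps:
Q = -49 (Q = -8*(((6 + 11)*((-3 - 1*6) + 2))/(-17) + 14/(-16)) = -8*((17*((-3 - 6) + 2))*(-1/17) + 14*(-1/16)) = -8*((17*(-9 + 2))*(-1/17) - 7/8) = -8*((17*(-7))*(-1/17) - 7/8) = -8*(-119*(-1/17) - 7/8) = -8*(7 - 7/8) = -8*49/8 = -49)
(Q + (-8/2 + q/23))² = (-49 + (-8/2 - 22/23))² = (-49 + (-8*½ - 22*1/23))² = (-49 + (-4 - 22/23))² = (-49 - 114/23)² = (-1241/23)² = 1540081/529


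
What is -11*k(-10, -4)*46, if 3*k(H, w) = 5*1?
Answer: -2530/3 ≈ -843.33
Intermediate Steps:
k(H, w) = 5/3 (k(H, w) = (5*1)/3 = (⅓)*5 = 5/3)
-11*k(-10, -4)*46 = -11*5/3*46 = -55/3*46 = -2530/3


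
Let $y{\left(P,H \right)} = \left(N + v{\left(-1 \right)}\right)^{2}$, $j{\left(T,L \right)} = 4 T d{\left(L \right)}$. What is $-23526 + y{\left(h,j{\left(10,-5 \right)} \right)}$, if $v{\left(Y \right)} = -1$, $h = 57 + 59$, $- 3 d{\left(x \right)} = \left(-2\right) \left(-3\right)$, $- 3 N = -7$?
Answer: $- \frac{211718}{9} \approx -23524.0$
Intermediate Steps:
$N = \frac{7}{3}$ ($N = \left(- \frac{1}{3}\right) \left(-7\right) = \frac{7}{3} \approx 2.3333$)
$d{\left(x \right)} = -2$ ($d{\left(x \right)} = - \frac{\left(-2\right) \left(-3\right)}{3} = \left(- \frac{1}{3}\right) 6 = -2$)
$j{\left(T,L \right)} = - 8 T$ ($j{\left(T,L \right)} = 4 T \left(-2\right) = - 8 T$)
$h = 116$
$y{\left(P,H \right)} = \frac{16}{9}$ ($y{\left(P,H \right)} = \left(\frac{7}{3} - 1\right)^{2} = \left(\frac{4}{3}\right)^{2} = \frac{16}{9}$)
$-23526 + y{\left(h,j{\left(10,-5 \right)} \right)} = -23526 + \frac{16}{9} = - \frac{211718}{9}$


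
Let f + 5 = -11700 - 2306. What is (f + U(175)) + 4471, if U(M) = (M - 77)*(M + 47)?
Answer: 12216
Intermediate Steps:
f = -14011 (f = -5 + (-11700 - 2306) = -5 - 14006 = -14011)
U(M) = (-77 + M)*(47 + M)
(f + U(175)) + 4471 = (-14011 + (-3619 + 175**2 - 30*175)) + 4471 = (-14011 + (-3619 + 30625 - 5250)) + 4471 = (-14011 + 21756) + 4471 = 7745 + 4471 = 12216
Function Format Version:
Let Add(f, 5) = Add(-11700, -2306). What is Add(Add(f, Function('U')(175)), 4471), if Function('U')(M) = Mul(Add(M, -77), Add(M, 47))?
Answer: 12216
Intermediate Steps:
f = -14011 (f = Add(-5, Add(-11700, -2306)) = Add(-5, -14006) = -14011)
Function('U')(M) = Mul(Add(-77, M), Add(47, M))
Add(Add(f, Function('U')(175)), 4471) = Add(Add(-14011, Add(-3619, Pow(175, 2), Mul(-30, 175))), 4471) = Add(Add(-14011, Add(-3619, 30625, -5250)), 4471) = Add(Add(-14011, 21756), 4471) = Add(7745, 4471) = 12216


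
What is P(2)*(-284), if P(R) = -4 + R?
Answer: 568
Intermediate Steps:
P(2)*(-284) = (-4 + 2)*(-284) = -2*(-284) = 568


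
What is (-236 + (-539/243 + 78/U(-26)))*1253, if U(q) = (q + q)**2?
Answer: -7542457307/25272 ≈ -2.9845e+5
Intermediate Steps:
U(q) = 4*q**2 (U(q) = (2*q)**2 = 4*q**2)
(-236 + (-539/243 + 78/U(-26)))*1253 = (-236 + (-539/243 + 78/((4*(-26)**2))))*1253 = (-236 + (-539*1/243 + 78/((4*676))))*1253 = (-236 + (-539/243 + 78/2704))*1253 = (-236 + (-539/243 + 78*(1/2704)))*1253 = (-236 + (-539/243 + 3/104))*1253 = (-236 - 55327/25272)*1253 = -6019519/25272*1253 = -7542457307/25272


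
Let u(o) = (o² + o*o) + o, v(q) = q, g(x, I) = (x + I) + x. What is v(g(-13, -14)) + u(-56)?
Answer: 6176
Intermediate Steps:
g(x, I) = I + 2*x (g(x, I) = (I + x) + x = I + 2*x)
u(o) = o + 2*o² (u(o) = (o² + o²) + o = 2*o² + o = o + 2*o²)
v(g(-13, -14)) + u(-56) = (-14 + 2*(-13)) - 56*(1 + 2*(-56)) = (-14 - 26) - 56*(1 - 112) = -40 - 56*(-111) = -40 + 6216 = 6176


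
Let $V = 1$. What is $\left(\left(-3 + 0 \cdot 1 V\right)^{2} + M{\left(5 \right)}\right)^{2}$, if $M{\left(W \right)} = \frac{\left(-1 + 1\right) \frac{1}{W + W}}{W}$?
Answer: $81$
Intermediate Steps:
$M{\left(W \right)} = 0$ ($M{\left(W \right)} = \frac{0 \frac{1}{2 W}}{W} = \frac{0}{W} = 0$)
$\left(\left(-3 + 0 \cdot 1 V\right)^{2} + M{\left(5 \right)}\right)^{2} = \left(\left(-3 + 0 \cdot 1 \cdot 1\right)^{2} + 0\right)^{2} = \left(\left(-3 + 0 \cdot 1\right)^{2} + 0\right)^{2} = \left(\left(-3 + 0\right)^{2} + 0\right)^{2} = \left(\left(-3\right)^{2} + 0\right)^{2} = \left(9 + 0\right)^{2} = 9^{2} = 81$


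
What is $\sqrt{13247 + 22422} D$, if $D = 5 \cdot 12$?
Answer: $60 \sqrt{35669} \approx 11332.0$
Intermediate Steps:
$D = 60$
$\sqrt{13247 + 22422} D = \sqrt{13247 + 22422} \cdot 60 = \sqrt{35669} \cdot 60 = 60 \sqrt{35669}$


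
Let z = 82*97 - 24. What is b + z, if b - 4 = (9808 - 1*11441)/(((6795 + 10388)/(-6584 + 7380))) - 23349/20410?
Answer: 2755562196273/350705030 ≈ 7857.2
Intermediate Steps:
z = 7930 (z = 7954 - 24 = 7930)
b = -25528691627/350705030 (b = 4 + ((9808 - 1*11441)/(((6795 + 10388)/(-6584 + 7380))) - 23349/20410) = 4 + ((9808 - 11441)/((17183/796)) - 23349*1/20410) = 4 + (-1633/(17183*(1/796)) - 23349/20410) = 4 + (-1633/17183/796 - 23349/20410) = 4 + (-1633*796/17183 - 23349/20410) = 4 + (-1299868/17183 - 23349/20410) = 4 - 26931511747/350705030 = -25528691627/350705030 ≈ -72.792)
b + z = -25528691627/350705030 + 7930 = 2755562196273/350705030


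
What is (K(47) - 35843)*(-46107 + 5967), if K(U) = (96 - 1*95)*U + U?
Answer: 1434964860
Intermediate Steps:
K(U) = 2*U (K(U) = (96 - 95)*U + U = 1*U + U = U + U = 2*U)
(K(47) - 35843)*(-46107 + 5967) = (2*47 - 35843)*(-46107 + 5967) = (94 - 35843)*(-40140) = -35749*(-40140) = 1434964860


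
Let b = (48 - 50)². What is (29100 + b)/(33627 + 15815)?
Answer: 14552/24721 ≈ 0.58865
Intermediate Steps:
b = 4 (b = (-2)² = 4)
(29100 + b)/(33627 + 15815) = (29100 + 4)/(33627 + 15815) = 29104/49442 = 29104*(1/49442) = 14552/24721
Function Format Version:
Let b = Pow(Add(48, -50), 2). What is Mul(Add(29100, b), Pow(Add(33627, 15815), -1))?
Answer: Rational(14552, 24721) ≈ 0.58865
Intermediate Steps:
b = 4 (b = Pow(-2, 2) = 4)
Mul(Add(29100, b), Pow(Add(33627, 15815), -1)) = Mul(Add(29100, 4), Pow(Add(33627, 15815), -1)) = Mul(29104, Pow(49442, -1)) = Mul(29104, Rational(1, 49442)) = Rational(14552, 24721)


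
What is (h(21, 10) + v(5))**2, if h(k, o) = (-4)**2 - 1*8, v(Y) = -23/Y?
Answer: 289/25 ≈ 11.560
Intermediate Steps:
h(k, o) = 8 (h(k, o) = 16 - 8 = 8)
(h(21, 10) + v(5))**2 = (8 - 23/5)**2 = (17/5)**2 = 289/25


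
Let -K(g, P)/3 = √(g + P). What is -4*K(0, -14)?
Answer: 12*I*√14 ≈ 44.9*I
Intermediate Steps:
K(g, P) = -3*√(P + g) (K(g, P) = -3*√(g + P) = -3*√(P + g))
-4*K(0, -14) = -(-12)*√(-14 + 0) = -(-12)*√(-14) = -(-12)*I*√14 = 12*I*√14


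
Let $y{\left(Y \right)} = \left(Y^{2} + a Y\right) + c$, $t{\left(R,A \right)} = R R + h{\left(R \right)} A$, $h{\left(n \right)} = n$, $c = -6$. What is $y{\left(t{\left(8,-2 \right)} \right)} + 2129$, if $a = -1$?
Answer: $4379$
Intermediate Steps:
$t{\left(R,A \right)} = R^{2} + A R$ ($t{\left(R,A \right)} = R R + R A = R^{2} + A R$)
$y{\left(Y \right)} = -6 + Y^{2} - Y$ ($y{\left(Y \right)} = \left(Y^{2} - Y\right) - 6 = -6 + Y^{2} - Y$)
$y{\left(t{\left(8,-2 \right)} \right)} + 2129 = \left(-6 + \left(8 \left(-2 + 8\right)\right)^{2} - 8 \left(-2 + 8\right)\right) + 2129 = \left(-6 + \left(8 \cdot 6\right)^{2} - 8 \cdot 6\right) + 2129 = \left(-6 + 48^{2} - 48\right) + 2129 = \left(-6 + 2304 - 48\right) + 2129 = 2250 + 2129 = 4379$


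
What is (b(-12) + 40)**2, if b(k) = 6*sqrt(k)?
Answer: 1168 + 960*I*sqrt(3) ≈ 1168.0 + 1662.8*I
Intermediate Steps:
(b(-12) + 40)**2 = (6*sqrt(-12) + 40)**2 = (6*(2*I*sqrt(3)) + 40)**2 = (12*I*sqrt(3) + 40)**2 = (40 + 12*I*sqrt(3))**2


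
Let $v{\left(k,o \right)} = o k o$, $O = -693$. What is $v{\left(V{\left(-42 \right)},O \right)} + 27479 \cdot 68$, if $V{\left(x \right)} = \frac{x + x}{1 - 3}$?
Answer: $22039030$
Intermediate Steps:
$V{\left(x \right)} = - x$ ($V{\left(x \right)} = \frac{2 x}{-2} = 2 x \left(- \frac{1}{2}\right) = - x$)
$v{\left(k,o \right)} = k o^{2}$ ($v{\left(k,o \right)} = k o o = k o^{2}$)
$v{\left(V{\left(-42 \right)},O \right)} + 27479 \cdot 68 = \left(-1\right) \left(-42\right) \left(-693\right)^{2} + 27479 \cdot 68 = 42 \cdot 480249 + 1868572 = 20170458 + 1868572 = 22039030$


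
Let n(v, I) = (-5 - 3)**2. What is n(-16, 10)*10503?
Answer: 672192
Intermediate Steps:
n(v, I) = 64 (n(v, I) = (-8)**2 = 64)
n(-16, 10)*10503 = 64*10503 = 672192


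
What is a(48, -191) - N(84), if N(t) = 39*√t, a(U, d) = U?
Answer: 48 - 78*√21 ≈ -309.44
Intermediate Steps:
a(48, -191) - N(84) = 48 - 39*√84 = 48 - 39*2*√21 = 48 - 78*√21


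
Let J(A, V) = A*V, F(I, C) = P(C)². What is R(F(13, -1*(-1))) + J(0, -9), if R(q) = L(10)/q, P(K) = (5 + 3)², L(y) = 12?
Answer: 3/1024 ≈ 0.0029297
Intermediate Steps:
P(K) = 64 (P(K) = 8² = 64)
F(I, C) = 4096 (F(I, C) = 64² = 4096)
R(q) = 12/q
R(F(13, -1*(-1))) + J(0, -9) = 12/4096 + 0*(-9) = 12*(1/4096) + 0 = 3/1024 + 0 = 3/1024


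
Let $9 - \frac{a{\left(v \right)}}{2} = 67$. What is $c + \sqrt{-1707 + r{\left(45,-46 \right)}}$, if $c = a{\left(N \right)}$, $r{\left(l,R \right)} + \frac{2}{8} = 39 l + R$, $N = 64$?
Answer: $-116 + \frac{\sqrt{7}}{2} \approx -114.68$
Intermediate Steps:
$r{\left(l,R \right)} = - \frac{1}{4} + R + 39 l$ ($r{\left(l,R \right)} = - \frac{1}{4} + \left(39 l + R\right) = - \frac{1}{4} + \left(R + 39 l\right) = - \frac{1}{4} + R + 39 l$)
$a{\left(v \right)} = -116$ ($a{\left(v \right)} = 18 - 134 = -116$)
$c = -116$
$c + \sqrt{-1707 + r{\left(45,-46 \right)}} = -116 + \sqrt{-1707 - - \frac{6835}{4}} = -116 + \sqrt{-1707 + \frac{6835}{4}} = -116 + \sqrt{\frac{7}{4}} = -116 + \frac{\sqrt{7}}{2}$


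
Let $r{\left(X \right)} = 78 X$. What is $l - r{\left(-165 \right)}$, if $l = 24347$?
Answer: $37217$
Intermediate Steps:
$l - r{\left(-165 \right)} = 24347 - 78 \left(-165\right) = 24347 - -12870 = 24347 + 12870 = 37217$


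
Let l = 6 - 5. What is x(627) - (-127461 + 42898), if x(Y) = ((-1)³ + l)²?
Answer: 84563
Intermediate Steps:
l = 1
x(Y) = 0 (x(Y) = ((-1)³ + 1)² = (-1 + 1)² = 0² = 0)
x(627) - (-127461 + 42898) = 0 - (-127461 + 42898) = 0 - 1*(-84563) = 0 + 84563 = 84563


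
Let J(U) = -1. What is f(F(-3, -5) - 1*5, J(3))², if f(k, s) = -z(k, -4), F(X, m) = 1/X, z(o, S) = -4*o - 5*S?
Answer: 15376/9 ≈ 1708.4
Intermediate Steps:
z(o, S) = -5*S - 4*o
f(k, s) = -20 + 4*k (f(k, s) = -(-5*(-4) - 4*k) = -(20 - 4*k) = -20 + 4*k)
f(F(-3, -5) - 1*5, J(3))² = (-20 + 4*(1/(-3) - 1*5))² = (-20 + 4*(-⅓ - 5))² = (-20 + 4*(-16/3))² = (-20 - 64/3)² = (-124/3)² = 15376/9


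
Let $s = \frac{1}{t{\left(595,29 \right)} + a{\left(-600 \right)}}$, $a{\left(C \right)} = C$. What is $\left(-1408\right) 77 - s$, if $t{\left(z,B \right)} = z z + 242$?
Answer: $- \frac{38343161473}{353667} \approx -1.0842 \cdot 10^{5}$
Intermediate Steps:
$t{\left(z,B \right)} = 242 + z^{2}$ ($t{\left(z,B \right)} = z^{2} + 242 = 242 + z^{2}$)
$s = \frac{1}{353667}$ ($s = \frac{1}{\left(242 + 595^{2}\right) - 600} = \frac{1}{\left(242 + 354025\right) - 600} = \frac{1}{354267 - 600} = \frac{1}{353667} \approx 2.8275 \cdot 10^{-6}$)
$\left(-1408\right) 77 - s = \left(-1408\right) 77 - \frac{1}{353667} = -108416 - \frac{1}{353667} = - \frac{38343161473}{353667}$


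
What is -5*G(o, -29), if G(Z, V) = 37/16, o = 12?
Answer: -185/16 ≈ -11.563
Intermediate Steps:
G(Z, V) = 37/16 (G(Z, V) = 37*(1/16) = 37/16)
-5*G(o, -29) = -5*37/16 = -185/16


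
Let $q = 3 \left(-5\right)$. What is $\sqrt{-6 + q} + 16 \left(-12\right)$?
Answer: $-192 + i \sqrt{21} \approx -192.0 + 4.5826 i$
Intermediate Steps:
$q = -15$
$\sqrt{-6 + q} + 16 \left(-12\right) = \sqrt{-6 - 15} + 16 \left(-12\right) = \sqrt{-21} - 192 = i \sqrt{21} - 192 = -192 + i \sqrt{21}$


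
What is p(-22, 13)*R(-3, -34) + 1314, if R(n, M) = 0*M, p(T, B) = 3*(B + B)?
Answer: 1314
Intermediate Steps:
p(T, B) = 6*B (p(T, B) = 3*(2*B) = 6*B)
R(n, M) = 0
p(-22, 13)*R(-3, -34) + 1314 = (6*13)*0 + 1314 = 78*0 + 1314 = 0 + 1314 = 1314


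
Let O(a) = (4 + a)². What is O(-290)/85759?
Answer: 81796/85759 ≈ 0.95379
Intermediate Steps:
O(-290)/85759 = (4 - 290)²/85759 = (-286)²*(1/85759) = 81796*(1/85759) = 81796/85759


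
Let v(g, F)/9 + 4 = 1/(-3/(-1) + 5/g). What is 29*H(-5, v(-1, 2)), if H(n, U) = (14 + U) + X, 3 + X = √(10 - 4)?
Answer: -1711/2 + 29*√6 ≈ -784.46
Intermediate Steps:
X = -3 + √6 (X = -3 + √(10 - 4) = -3 + √6 ≈ -0.55051)
v(g, F) = -36 + 9/(3 + 5/g) (v(g, F) = -36 + 9/(-3/(-1) + 5/g) = -36 + 9/(-3*(-1) + 5/g) = -36 + 9/(3 + 5/g))
H(n, U) = 11 + U + √6 (H(n, U) = (14 + U) + (-3 + √6) = 11 + U + √6)
29*H(-5, v(-1, 2)) = 29*(11 + 9*(-20 - 11*(-1))/(5 + 3*(-1)) + √6) = 29*(11 + 9*(-20 + 11)/(5 - 3) + √6) = 29*(11 + 9*(-9)/2 + √6) = 29*(11 + 9*(½)*(-9) + √6) = 29*(11 - 81/2 + √6) = 29*(-59/2 + √6) = -1711/2 + 29*√6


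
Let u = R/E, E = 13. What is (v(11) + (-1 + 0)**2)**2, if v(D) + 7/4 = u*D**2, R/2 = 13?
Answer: 931225/16 ≈ 58202.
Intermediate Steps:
R = 26 (R = 2*13 = 26)
u = 2 (u = 26/13 = 26*(1/13) = 2)
v(D) = -7/4 + 2*D**2
(v(11) + (-1 + 0)**2)**2 = ((-7/4 + 2*11**2) + (-1 + 0)**2)**2 = ((-7/4 + 2*121) + (-1)**2)**2 = ((-7/4 + 242) + 1)**2 = (961/4 + 1)**2 = (965/4)**2 = 931225/16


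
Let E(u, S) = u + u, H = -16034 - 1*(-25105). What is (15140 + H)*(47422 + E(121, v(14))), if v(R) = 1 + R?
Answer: 1153993104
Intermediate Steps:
H = 9071 (H = -16034 + 25105 = 9071)
E(u, S) = 2*u
(15140 + H)*(47422 + E(121, v(14))) = (15140 + 9071)*(47422 + 2*121) = 24211*(47422 + 242) = 24211*47664 = 1153993104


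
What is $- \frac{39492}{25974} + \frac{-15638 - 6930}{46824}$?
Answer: $- \frac{5637395}{2815293} \approx -2.0024$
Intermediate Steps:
$- \frac{39492}{25974} + \frac{-15638 - 6930}{46824} = \left(-39492\right) \frac{1}{25974} + \left(-15638 - 6930\right) \frac{1}{46824} = - \frac{2194}{1443} - \frac{2821}{5853} = - \frac{5637395}{2815293}$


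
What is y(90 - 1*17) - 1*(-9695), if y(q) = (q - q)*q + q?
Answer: 9768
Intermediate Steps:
y(q) = q (y(q) = 0*q + q = 0 + q = q)
y(90 - 1*17) - 1*(-9695) = (90 - 1*17) - 1*(-9695) = (90 - 17) + 9695 = 73 + 9695 = 9768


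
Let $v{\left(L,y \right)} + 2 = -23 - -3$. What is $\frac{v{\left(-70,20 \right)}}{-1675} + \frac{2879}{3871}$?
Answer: $\frac{4907487}{6483925} \approx 0.75687$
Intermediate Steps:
$v{\left(L,y \right)} = -22$ ($v{\left(L,y \right)} = -2 - 20 = -22$)
$\frac{v{\left(-70,20 \right)}}{-1675} + \frac{2879}{3871} = - \frac{22}{-1675} + \frac{2879}{3871} = \left(-22\right) \left(- \frac{1}{1675}\right) + 2879 \cdot \frac{1}{3871} = \frac{22}{1675} + \frac{2879}{3871} = \frac{4907487}{6483925}$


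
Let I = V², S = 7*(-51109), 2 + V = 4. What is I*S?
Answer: -1431052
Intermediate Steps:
V = 2 (V = -2 + 4 = 2)
S = -357763
I = 4 (I = 2² = 4)
I*S = 4*(-357763) = -1431052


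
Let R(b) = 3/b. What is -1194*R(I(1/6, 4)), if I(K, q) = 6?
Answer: -597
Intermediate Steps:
-1194*R(I(1/6, 4)) = -3582/6 = -1194*½ = -597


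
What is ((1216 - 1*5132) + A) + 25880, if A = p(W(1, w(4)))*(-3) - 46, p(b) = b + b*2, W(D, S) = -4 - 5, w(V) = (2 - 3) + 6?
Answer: 21999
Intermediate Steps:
w(V) = 5 (w(V) = -1 + 6 = 5)
W(D, S) = -9
p(b) = 3*b (p(b) = b + 2*b = 3*b)
A = 35 (A = (3*(-9))*(-3) - 46 = -27*(-3) - 46 = 81 - 46 = 35)
((1216 - 1*5132) + A) + 25880 = ((1216 - 1*5132) + 35) + 25880 = ((1216 - 5132) + 35) + 25880 = (-3916 + 35) + 25880 = -3881 + 25880 = 21999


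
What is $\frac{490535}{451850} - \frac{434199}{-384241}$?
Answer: $\frac{76935295417}{34723859170} \approx 2.2156$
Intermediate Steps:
$\frac{490535}{451850} - \frac{434199}{-384241} = 490535 \cdot \frac{1}{451850} - - \frac{434199}{384241} = \frac{98107}{90370} + \frac{434199}{384241} = \frac{76935295417}{34723859170}$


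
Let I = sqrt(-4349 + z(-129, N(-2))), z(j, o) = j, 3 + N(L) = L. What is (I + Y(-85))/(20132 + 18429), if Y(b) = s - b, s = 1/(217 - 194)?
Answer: 1956/886903 + I*sqrt(4478)/38561 ≈ 0.0022054 + 0.0017354*I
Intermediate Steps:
s = 1/23 ≈ 0.043478
N(L) = -3 + L
I = I*sqrt(4478) (I = sqrt(-4349 - 129) = sqrt(-4478) = I*sqrt(4478) ≈ 66.918*I)
Y(b) = 1/23 - b
(I + Y(-85))/(20132 + 18429) = (I*sqrt(4478) + (1/23 - 1*(-85)))/(20132 + 18429) = (I*sqrt(4478) + (1/23 + 85))/38561 = (I*sqrt(4478) + 1956/23)*(1/38561) = (1956/23 + I*sqrt(4478))*(1/38561) = 1956/886903 + I*sqrt(4478)/38561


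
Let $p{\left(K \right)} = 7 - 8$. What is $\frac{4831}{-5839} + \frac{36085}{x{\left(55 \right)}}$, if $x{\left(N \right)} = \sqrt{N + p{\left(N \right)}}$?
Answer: $- \frac{4831}{5839} + \frac{36085 \sqrt{6}}{18} \approx 4909.7$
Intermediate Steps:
$p{\left(K \right)} = -1$ ($p{\left(K \right)} = 7 - 8 = -1$)
$x{\left(N \right)} = \sqrt{-1 + N}$ ($x{\left(N \right)} = \sqrt{N - 1} = \sqrt{-1 + N}$)
$\frac{4831}{-5839} + \frac{36085}{x{\left(55 \right)}} = \frac{4831}{-5839} + \frac{36085}{\sqrt{-1 + 55}} = 4831 \left(- \frac{1}{5839}\right) + \frac{36085}{\sqrt{54}} = - \frac{4831}{5839} + \frac{36085}{3 \sqrt{6}} = - \frac{4831}{5839} + 36085 \frac{\sqrt{6}}{18} = - \frac{4831}{5839} + \frac{36085 \sqrt{6}}{18}$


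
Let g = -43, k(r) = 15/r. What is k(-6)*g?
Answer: 215/2 ≈ 107.50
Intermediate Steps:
k(-6)*g = (15/(-6))*(-43) = (15*(-1/6))*(-43) = -5/2*(-43) = 215/2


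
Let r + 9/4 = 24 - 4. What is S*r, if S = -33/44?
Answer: -213/16 ≈ -13.313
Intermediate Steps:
S = -¾ (S = -33*1/44 = -¾ ≈ -0.75000)
r = 71/4 (r = -9/4 + (24 - 4) = -9/4 + 20 = 71/4 ≈ 17.750)
S*r = -¾*71/4 = -213/16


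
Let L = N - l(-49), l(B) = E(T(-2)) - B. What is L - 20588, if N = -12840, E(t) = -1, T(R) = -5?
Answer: -33476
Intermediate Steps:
l(B) = -1 - B
L = -12888 (L = -12840 - (-1 - 1*(-49)) = -12840 - (-1 + 49) = -12840 - 1*48 = -12840 - 48 = -12888)
L - 20588 = -12888 - 20588 = -33476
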